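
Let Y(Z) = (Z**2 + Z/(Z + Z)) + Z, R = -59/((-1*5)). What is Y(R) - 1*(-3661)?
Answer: 190627/50 ≈ 3812.5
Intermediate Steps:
R = 59/5 (R = -59/(-5) = -59*(-1/5) = 59/5 ≈ 11.800)
Y(Z) = 1/2 + Z + Z**2 (Y(Z) = (Z**2 + Z/((2*Z))) + Z = (Z**2 + (1/(2*Z))*Z) + Z = (Z**2 + 1/2) + Z = (1/2 + Z**2) + Z = 1/2 + Z + Z**2)
Y(R) - 1*(-3661) = (1/2 + 59/5 + (59/5)**2) - 1*(-3661) = (1/2 + 59/5 + 3481/25) + 3661 = 7577/50 + 3661 = 190627/50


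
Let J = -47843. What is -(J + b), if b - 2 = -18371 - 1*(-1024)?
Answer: 65188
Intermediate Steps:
b = -17345 (b = 2 + (-18371 - 1*(-1024)) = 2 + (-18371 + 1024) = 2 - 17347 = -17345)
-(J + b) = -(-47843 - 17345) = -1*(-65188) = 65188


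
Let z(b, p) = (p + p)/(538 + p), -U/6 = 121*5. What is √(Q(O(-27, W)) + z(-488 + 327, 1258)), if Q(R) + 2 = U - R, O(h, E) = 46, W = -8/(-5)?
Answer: I*√741206057/449 ≈ 60.635*I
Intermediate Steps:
U = -3630 (U = -726*5 = -6*605 = -3630)
z(b, p) = 2*p/(538 + p) (z(b, p) = (2*p)/(538 + p) = 2*p/(538 + p))
W = 8/5 (W = -8*(-⅕) = 8/5 ≈ 1.6000)
Q(R) = -3632 - R (Q(R) = -2 + (-3630 - R) = -3632 - R)
√(Q(O(-27, W)) + z(-488 + 327, 1258)) = √((-3632 - 1*46) + 2*1258/(538 + 1258)) = √((-3632 - 46) + 2*1258/1796) = √(-3678 + 2*1258*(1/1796)) = √(-3678 + 629/449) = √(-1650793/449) = I*√741206057/449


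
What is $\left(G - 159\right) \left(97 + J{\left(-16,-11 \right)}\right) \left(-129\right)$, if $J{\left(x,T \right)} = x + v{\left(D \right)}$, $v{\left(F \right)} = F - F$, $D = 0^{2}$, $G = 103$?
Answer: $585144$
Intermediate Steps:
$D = 0$
$v{\left(F \right)} = 0$
$J{\left(x,T \right)} = x$ ($J{\left(x,T \right)} = x + 0 = x$)
$\left(G - 159\right) \left(97 + J{\left(-16,-11 \right)}\right) \left(-129\right) = \left(103 - 159\right) \left(97 - 16\right) \left(-129\right) = \left(-56\right) 81 \left(-129\right) = \left(-4536\right) \left(-129\right) = 585144$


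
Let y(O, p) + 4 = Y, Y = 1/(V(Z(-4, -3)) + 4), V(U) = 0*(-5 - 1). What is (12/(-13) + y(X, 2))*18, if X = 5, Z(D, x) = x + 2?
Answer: -2187/26 ≈ -84.115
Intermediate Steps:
Z(D, x) = 2 + x
V(U) = 0 (V(U) = 0*(-6) = 0)
Y = 1/4 (Y = 1/(0 + 4) = 1/4 ≈ 0.25000)
y(O, p) = -15/4 (y(O, p) = -4 + 1/4 = -15/4)
(12/(-13) + y(X, 2))*18 = (12/(-13) - 15/4)*18 = (12*(-1/13) - 15/4)*18 = (-12/13 - 15/4)*18 = -243/52*18 = -2187/26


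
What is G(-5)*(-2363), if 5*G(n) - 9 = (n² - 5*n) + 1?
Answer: -28356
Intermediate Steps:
G(n) = 2 - n + n²/5 (G(n) = 9/5 + ((n² - 5*n) + 1)/5 = 9/5 + (1 + n² - 5*n)/5 = 9/5 + (⅕ - n + n²/5) = 2 - n + n²/5)
G(-5)*(-2363) = (2 - 1*(-5) + (⅕)*(-5)²)*(-2363) = (2 + 5 + (⅕)*25)*(-2363) = (2 + 5 + 5)*(-2363) = 12*(-2363) = -28356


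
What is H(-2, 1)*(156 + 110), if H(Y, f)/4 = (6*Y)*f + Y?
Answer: -14896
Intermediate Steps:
H(Y, f) = 4*Y + 24*Y*f (H(Y, f) = 4*((6*Y)*f + Y) = 4*(6*Y*f + Y) = 4*(Y + 6*Y*f) = 4*Y + 24*Y*f)
H(-2, 1)*(156 + 110) = (4*(-2)*(1 + 6*1))*(156 + 110) = (4*(-2)*(1 + 6))*266 = (4*(-2)*7)*266 = -56*266 = -14896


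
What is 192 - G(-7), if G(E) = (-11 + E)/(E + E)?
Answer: 1335/7 ≈ 190.71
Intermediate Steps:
G(E) = (-11 + E)/(2*E) (G(E) = (-11 + E)/((2*E)) = (-11 + E)*(1/(2*E)) = (-11 + E)/(2*E))
192 - G(-7) = 192 - (-11 - 7)/(2*(-7)) = 192 - (-1)*(-18)/(2*7) = 192 - 1*9/7 = 192 - 9/7 = 1335/7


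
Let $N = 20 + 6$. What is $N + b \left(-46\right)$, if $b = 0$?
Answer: $26$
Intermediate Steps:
$N = 26$
$N + b \left(-46\right) = 26 + 0 \left(-46\right) = 26 + 0 = 26$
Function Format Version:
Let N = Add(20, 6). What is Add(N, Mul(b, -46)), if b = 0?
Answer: 26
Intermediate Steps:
N = 26
Add(N, Mul(b, -46)) = Add(26, Mul(0, -46)) = Add(26, 0) = 26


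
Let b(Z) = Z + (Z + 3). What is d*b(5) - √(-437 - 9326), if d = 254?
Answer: 3302 - I*√9763 ≈ 3302.0 - 98.808*I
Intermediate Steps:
b(Z) = 3 + 2*Z (b(Z) = Z + (3 + Z) = 3 + 2*Z)
d*b(5) - √(-437 - 9326) = 254*(3 + 2*5) - √(-437 - 9326) = 254*(3 + 10) - √(-9763) = 254*13 - I*√9763 = 3302 - I*√9763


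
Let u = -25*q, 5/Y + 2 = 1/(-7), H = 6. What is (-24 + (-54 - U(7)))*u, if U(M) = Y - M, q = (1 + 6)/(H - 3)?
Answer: 36050/9 ≈ 4005.6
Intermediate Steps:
q = 7/3 (q = (1 + 6)/(6 - 3) = 7/3 ≈ 2.3333)
Y = -7/3 (Y = 5/(-2 + 1/(-7)) = 5/(-2 - ⅐) = 5/(-15/7) = 5*(-7/15) = -7/3 ≈ -2.3333)
U(M) = -7/3 - M
u = -175/3 (u = -25*7/3 = -175/3 ≈ -58.333)
(-24 + (-54 - U(7)))*u = (-24 + (-54 - (-7/3 - 1*7)))*(-175/3) = (-24 + (-54 - (-7/3 - 7)))*(-175/3) = (-24 + (-54 - 1*(-28/3)))*(-175/3) = (-24 + (-54 + 28/3))*(-175/3) = (-24 - 134/3)*(-175/3) = -206/3*(-175/3) = 36050/9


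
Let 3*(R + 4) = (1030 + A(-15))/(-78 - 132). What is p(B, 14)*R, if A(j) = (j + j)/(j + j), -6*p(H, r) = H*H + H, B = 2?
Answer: 3551/630 ≈ 5.6365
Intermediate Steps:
p(H, r) = -H/6 - H**2/6 (p(H, r) = -(H*H + H)/6 = -(H**2 + H)/6 = -(H + H**2)/6 = -H/6 - H**2/6)
A(j) = 1 (A(j) = (2*j)/((2*j)) = (2*j)*(1/(2*j)) = 1)
R = -3551/630 (R = -4 + ((1030 + 1)/(-78 - 132))/3 = -4 + (1031/(-210))/3 = -4 + (1031*(-1/210))/3 = -4 + (1/3)*(-1031/210) = -4 - 1031/630 = -3551/630 ≈ -5.6365)
p(B, 14)*R = -1/6*2*(1 + 2)*(-3551/630) = -1/6*2*3*(-3551/630) = -1*(-3551/630) = 3551/630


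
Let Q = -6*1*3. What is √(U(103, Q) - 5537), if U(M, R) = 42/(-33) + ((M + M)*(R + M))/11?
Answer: I*√477521/11 ≈ 62.821*I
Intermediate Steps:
Q = -18 (Q = -6*3 = -18)
U(M, R) = -14/11 + 2*M*(M + R)/11 (U(M, R) = 42*(-1/33) + ((2*M)*(M + R))*(1/11) = -14/11 + (2*M*(M + R))*(1/11) = -14/11 + 2*M*(M + R)/11)
√(U(103, Q) - 5537) = √((-14/11 + (2/11)*103² + (2/11)*103*(-18)) - 5537) = √((-14/11 + (2/11)*10609 - 3708/11) - 5537) = √((-14/11 + 21218/11 - 3708/11) - 5537) = √(17496/11 - 5537) = √(-43411/11) = I*√477521/11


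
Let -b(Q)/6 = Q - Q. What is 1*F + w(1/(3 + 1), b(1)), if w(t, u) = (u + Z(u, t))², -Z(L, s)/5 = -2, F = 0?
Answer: 100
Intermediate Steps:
Z(L, s) = 10 (Z(L, s) = -5*(-2) = 10)
b(Q) = 0 (b(Q) = -6*(Q - Q) = -6*0 = 0)
w(t, u) = (10 + u)² (w(t, u) = (u + 10)² = (10 + u)²)
1*F + w(1/(3 + 1), b(1)) = 1*0 + (10 + 0)² = 0 + 10² = 0 + 100 = 100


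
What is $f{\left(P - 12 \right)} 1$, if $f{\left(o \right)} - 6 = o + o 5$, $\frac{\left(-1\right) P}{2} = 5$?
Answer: $-126$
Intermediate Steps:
$P = -10$ ($P = \left(-2\right) 5 = -10$)
$f{\left(o \right)} = 6 + 6 o$ ($f{\left(o \right)} = 6 + \left(o + o 5\right) = 6 + \left(o + 5 o\right) = 6 + 6 o$)
$f{\left(P - 12 \right)} 1 = \left(6 + 6 \left(-10 - 12\right)\right) 1 = \left(6 + 6 \left(-22\right)\right) 1 = \left(6 - 132\right) 1 = \left(-126\right) 1 = -126$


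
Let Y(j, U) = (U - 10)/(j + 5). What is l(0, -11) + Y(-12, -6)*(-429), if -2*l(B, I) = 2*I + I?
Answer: -13497/14 ≈ -964.07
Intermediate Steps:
l(B, I) = -3*I/2 (l(B, I) = -(2*I + I)/2 = -3*I/2)
Y(j, U) = (-10 + U)/(5 + j)
l(0, -11) + Y(-12, -6)*(-429) = -3/2*(-11) + ((-10 - 6)/(5 - 12))*(-429) = 33/2 + (-16/(-7))*(-429) = 33/2 - ⅐*(-16)*(-429) = 33/2 + (16/7)*(-429) = 33/2 - 6864/7 = -13497/14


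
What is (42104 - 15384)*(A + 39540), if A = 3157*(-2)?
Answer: 887798720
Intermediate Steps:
A = -6314
(42104 - 15384)*(A + 39540) = (42104 - 15384)*(-6314 + 39540) = 26720*33226 = 887798720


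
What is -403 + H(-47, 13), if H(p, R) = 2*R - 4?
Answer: -381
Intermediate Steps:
H(p, R) = -4 + 2*R
-403 + H(-47, 13) = -403 + (-4 + 2*13) = -403 + (-4 + 26) = -403 + 22 = -381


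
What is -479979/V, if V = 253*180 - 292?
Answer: -479979/45248 ≈ -10.608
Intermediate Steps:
V = 45248 (V = 45540 - 292 = 45248)
-479979/V = -479979/45248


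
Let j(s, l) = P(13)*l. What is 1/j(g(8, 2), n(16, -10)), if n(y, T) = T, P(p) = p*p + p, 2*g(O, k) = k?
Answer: -1/1820 ≈ -0.00054945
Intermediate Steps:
g(O, k) = k/2
P(p) = p + p² (P(p) = p² + p = p + p²)
j(s, l) = 182*l (j(s, l) = (13*(1 + 13))*l = (13*14)*l = 182*l)
1/j(g(8, 2), n(16, -10)) = 1/(182*(-10)) = 1/(-1820) = -1/1820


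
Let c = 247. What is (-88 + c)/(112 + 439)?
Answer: 159/551 ≈ 0.28857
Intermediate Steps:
(-88 + c)/(112 + 439) = (-88 + 247)/(112 + 439) = 159/551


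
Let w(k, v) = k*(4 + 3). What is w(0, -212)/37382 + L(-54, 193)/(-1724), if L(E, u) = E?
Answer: 27/862 ≈ 0.031322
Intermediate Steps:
w(k, v) = 7*k (w(k, v) = k*7 = 7*k)
w(0, -212)/37382 + L(-54, 193)/(-1724) = (7*0)/37382 - 54/(-1724) = 0*(1/37382) - 54*(-1/1724) = 0 + 27/862 = 27/862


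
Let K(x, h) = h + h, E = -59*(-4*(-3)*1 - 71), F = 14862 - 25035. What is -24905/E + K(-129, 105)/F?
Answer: -84696525/11804071 ≈ -7.1752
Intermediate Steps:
F = -10173
E = 3481 (E = -59*(12*1 - 71) = -59*(12 - 71) = -59*(-59) = 3481)
K(x, h) = 2*h
-24905/E + K(-129, 105)/F = -24905/3481 + (2*105)/(-10173) = -24905*1/3481 + 210*(-1/10173) = -24905/3481 - 70/3391 = -84696525/11804071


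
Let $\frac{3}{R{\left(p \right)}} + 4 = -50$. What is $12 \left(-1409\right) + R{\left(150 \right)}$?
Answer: $- \frac{304345}{18} \approx -16908.0$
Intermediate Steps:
$R{\left(p \right)} = - \frac{1}{18}$ ($R{\left(p \right)} = \frac{3}{-4 - 50} = \frac{3}{-54} = 3 \left(- \frac{1}{54}\right) = - \frac{1}{18}$)
$12 \left(-1409\right) + R{\left(150 \right)} = 12 \left(-1409\right) - \frac{1}{18} = -16908 - \frac{1}{18} = - \frac{304345}{18}$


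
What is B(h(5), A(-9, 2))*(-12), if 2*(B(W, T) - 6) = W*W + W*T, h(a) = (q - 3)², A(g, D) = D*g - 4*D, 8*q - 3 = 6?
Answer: 823869/2048 ≈ 402.28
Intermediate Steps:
q = 9/8 (q = 3/8 + (⅛)*6 = 3/8 + ¾ = 9/8 ≈ 1.1250)
A(g, D) = -4*D + D*g
h(a) = 225/64 (h(a) = (9/8 - 3)² = (-15/8)² = 225/64)
B(W, T) = 6 + W²/2 + T*W/2 (B(W, T) = 6 + (W*W + W*T)/2 = 6 + (W² + T*W)/2 = 6 + (W²/2 + T*W/2) = 6 + W²/2 + T*W/2)
B(h(5), A(-9, 2))*(-12) = (6 + (225/64)²/2 + (½)*(2*(-4 - 9))*(225/64))*(-12) = (6 + (½)*(50625/4096) + (½)*(2*(-13))*(225/64))*(-12) = (6 + 50625/8192 + (½)*(-26)*(225/64))*(-12) = (6 + 50625/8192 - 2925/64)*(-12) = -274623/8192*(-12) = 823869/2048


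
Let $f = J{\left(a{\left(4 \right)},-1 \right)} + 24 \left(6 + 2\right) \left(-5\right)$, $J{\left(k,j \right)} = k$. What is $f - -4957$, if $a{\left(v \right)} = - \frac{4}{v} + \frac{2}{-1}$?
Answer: $3994$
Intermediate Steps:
$a{\left(v \right)} = -2 - \frac{4}{v}$ ($a{\left(v \right)} = - \frac{4}{v} + 2 \left(-1\right) = - \frac{4}{v} - 2 = -2 - \frac{4}{v}$)
$f = -963$ ($f = \left(-2 - \frac{4}{4}\right) + 24 \left(6 + 2\right) \left(-5\right) = \left(-2 - 1\right) + 24 \cdot 8 \left(-5\right) = \left(-2 - 1\right) + 24 \left(-40\right) = -3 - 960 = -963$)
$f - -4957 = -963 - -4957 = -963 + 4957 = 3994$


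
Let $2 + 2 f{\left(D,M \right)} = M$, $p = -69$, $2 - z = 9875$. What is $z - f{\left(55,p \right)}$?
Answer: $- \frac{19675}{2} \approx -9837.5$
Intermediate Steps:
$z = -9873$ ($z = 2 - 9875 = -9873$)
$f{\left(D,M \right)} = -1 + \frac{M}{2}$
$z - f{\left(55,p \right)} = -9873 - \left(-1 + \frac{1}{2} \left(-69\right)\right) = -9873 - \left(-1 - \frac{69}{2}\right) = -9873 - - \frac{71}{2} = -9873 + \frac{71}{2} = - \frac{19675}{2}$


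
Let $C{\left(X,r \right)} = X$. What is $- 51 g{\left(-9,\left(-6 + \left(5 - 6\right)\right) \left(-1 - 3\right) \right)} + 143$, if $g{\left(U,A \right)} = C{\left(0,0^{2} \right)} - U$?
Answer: $-316$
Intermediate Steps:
$g{\left(U,A \right)} = - U$ ($g{\left(U,A \right)} = 0 - U = - U$)
$- 51 g{\left(-9,\left(-6 + \left(5 - 6\right)\right) \left(-1 - 3\right) \right)} + 143 = - 51 \left(\left(-1\right) \left(-9\right)\right) + 143 = \left(-51\right) 9 + 143 = -459 + 143 = -316$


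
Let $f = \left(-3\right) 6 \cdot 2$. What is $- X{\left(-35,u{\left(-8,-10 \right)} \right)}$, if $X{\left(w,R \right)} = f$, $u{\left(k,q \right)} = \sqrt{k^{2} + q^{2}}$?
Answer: $36$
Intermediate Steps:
$f = -36$ ($f = \left(-18\right) 2 = -36$)
$X{\left(w,R \right)} = -36$
$- X{\left(-35,u{\left(-8,-10 \right)} \right)} = \left(-1\right) \left(-36\right) = 36$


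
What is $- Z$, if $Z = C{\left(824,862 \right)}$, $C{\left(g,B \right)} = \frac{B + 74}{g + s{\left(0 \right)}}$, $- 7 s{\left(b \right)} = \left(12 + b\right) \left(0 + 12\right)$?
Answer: $- \frac{819}{703} \approx -1.165$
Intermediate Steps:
$s{\left(b \right)} = - \frac{144}{7} - \frac{12 b}{7}$ ($s{\left(b \right)} = - \frac{\left(12 + b\right) \left(0 + 12\right)}{7} = - \frac{\left(12 + b\right) 12}{7} = - \frac{144 + 12 b}{7} = - \frac{144}{7} - \frac{12 b}{7}$)
$C{\left(g,B \right)} = \frac{74 + B}{- \frac{144}{7} + g}$ ($C{\left(g,B \right)} = \frac{B + 74}{g - \frac{144}{7}} = \frac{74 + B}{g + \left(- \frac{144}{7} + 0\right)} = \frac{74 + B}{g - \frac{144}{7}} = \frac{74 + B}{- \frac{144}{7} + g}$)
$Z = \frac{819}{703}$ ($Z = \frac{7 \left(74 + 862\right)}{-144 + 7 \cdot 824} = 7 \frac{1}{-144 + 5768} \cdot 936 = 7 \cdot \frac{1}{5624} \cdot 936 = \frac{819}{703} \approx 1.165$)
$- Z = \left(-1\right) \frac{819}{703} = - \frac{819}{703}$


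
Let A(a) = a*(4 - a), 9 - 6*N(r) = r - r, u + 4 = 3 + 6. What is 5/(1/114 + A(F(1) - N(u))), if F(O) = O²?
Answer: -1140/511 ≈ -2.2309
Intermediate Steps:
u = 5 (u = -4 + (3 + 6) = -4 + 9 = 5)
N(r) = 3/2 (N(r) = 3/2 - (r - r)/6 = 3/2 - ⅙*0 = 3/2 + 0 = 3/2)
5/(1/114 + A(F(1) - N(u))) = 5/(1/114 + (1² - 1*3/2)*(4 - (1² - 1*3/2))) = 5/(1/114 + (1 - 3/2)*(4 - (1 - 3/2))) = 5/(1/114 - (4 - 1*(-½))/2) = 5/(1/114 - (4 + ½)/2) = 5/(1/114 - ½*9/2) = 5/(1/114 - 9/4) = 5/(-511/228) = -228/511*5 = -1140/511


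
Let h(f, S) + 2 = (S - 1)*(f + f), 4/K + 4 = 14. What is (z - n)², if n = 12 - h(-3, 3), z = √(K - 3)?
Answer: (130 - I*√65)²/25 ≈ 673.4 - 83.848*I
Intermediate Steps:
K = ⅖ (K = 4/(-4 + 14) = 4/10 = 4*(⅒) = ⅖ ≈ 0.40000)
h(f, S) = -2 + 2*f*(-1 + S) (h(f, S) = -2 + (S - 1)*(f + f) = -2 + (-1 + S)*(2*f) = -2 + 2*f*(-1 + S))
z = I*√65/5 (z = √(⅖ - 3) = √(-13/5) = I*√65/5 ≈ 1.6125*I)
n = 26 (n = 12 - (-2 - 2*(-3) + 2*3*(-3)) = 12 - (-2 + 6 - 18) = 12 - 1*(-14) = 12 + 14 = 26)
(z - n)² = (I*√65/5 - 1*26)² = (I*√65/5 - 26)² = (-26 + I*√65/5)²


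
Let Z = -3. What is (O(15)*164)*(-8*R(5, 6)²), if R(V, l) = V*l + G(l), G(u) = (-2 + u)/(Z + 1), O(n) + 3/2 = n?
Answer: -13886208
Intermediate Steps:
O(n) = -3/2 + n
G(u) = 1 - u/2 (G(u) = (-2 + u)/(-3 + 1) = (-2 + u)/(-2) = (-2 + u)*(-½) = 1 - u/2)
R(V, l) = 1 - l/2 + V*l (R(V, l) = V*l + (1 - l/2) = 1 - l/2 + V*l)
(O(15)*164)*(-8*R(5, 6)²) = ((-3/2 + 15)*164)*(-8*(1 - ½*6 + 5*6)²) = ((27/2)*164)*(-8*(1 - 3 + 30)²) = 2214*(-8*28²) = 2214*(-8*784) = 2214*(-6272) = -13886208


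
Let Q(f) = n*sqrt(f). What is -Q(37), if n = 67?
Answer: -67*sqrt(37) ≈ -407.54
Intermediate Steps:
Q(f) = 67*sqrt(f)
-Q(37) = -67*sqrt(37)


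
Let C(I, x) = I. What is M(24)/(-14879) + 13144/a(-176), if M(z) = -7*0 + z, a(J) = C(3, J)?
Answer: 195569504/44637 ≈ 4381.3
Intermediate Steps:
a(J) = 3
M(z) = z (M(z) = 0 + z = z)
M(24)/(-14879) + 13144/a(-176) = 24/(-14879) + 13144/3 = 24*(-1/14879) + 13144*(1/3) = -24/14879 + 13144/3 = 195569504/44637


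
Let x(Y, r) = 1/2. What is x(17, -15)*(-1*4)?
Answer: -2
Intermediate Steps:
x(Y, r) = 1/2
x(17, -15)*(-1*4) = (-1*4)/2 = (1/2)*(-4) = -2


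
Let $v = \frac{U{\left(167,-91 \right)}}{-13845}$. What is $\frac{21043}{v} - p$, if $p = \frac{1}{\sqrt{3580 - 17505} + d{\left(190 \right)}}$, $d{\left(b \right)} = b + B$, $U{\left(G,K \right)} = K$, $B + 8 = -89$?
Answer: $\frac{505901285679}{158018} + \frac{5 i \sqrt{557}}{22574} \approx 3.2015 \cdot 10^{6} + 0.0052274 i$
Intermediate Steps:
$B = -97$ ($B = -8 - 89 = -97$)
$d{\left(b \right)} = -97 + b$ ($d{\left(b \right)} = b - 97 = -97 + b$)
$v = \frac{7}{1065}$ ($v = - \frac{91}{-13845} = \left(-91\right) \left(- \frac{1}{13845}\right) = \frac{7}{1065} \approx 0.0065728$)
$p = \frac{1}{93 + 5 i \sqrt{557}}$ ($p = \frac{1}{\sqrt{3580 - 17505} + \left(-97 + 190\right)} = \frac{1}{\sqrt{-13925} + 93} = \frac{1}{5 i \sqrt{557} + 93} = \frac{1}{93 + 5 i \sqrt{557}} \approx 0.0041198 - 0.0052274 i$)
$\frac{21043}{v} - p = \frac{21043}{\frac{7}{1065}} - \left(\frac{93}{22574} - \frac{5 i \sqrt{557}}{22574}\right) = 21043 \cdot \frac{1065}{7} - \left(\frac{93}{22574} - \frac{5 i \sqrt{557}}{22574}\right) = \frac{22410795}{7} - \left(\frac{93}{22574} - \frac{5 i \sqrt{557}}{22574}\right) = \frac{505901285679}{158018} + \frac{5 i \sqrt{557}}{22574}$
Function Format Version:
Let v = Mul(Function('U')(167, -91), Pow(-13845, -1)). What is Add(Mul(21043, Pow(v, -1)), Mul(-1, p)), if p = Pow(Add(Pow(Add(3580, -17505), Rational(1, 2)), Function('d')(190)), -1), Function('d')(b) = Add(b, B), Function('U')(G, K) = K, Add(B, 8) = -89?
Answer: Add(Rational(505901285679, 158018), Mul(Rational(5, 22574), I, Pow(557, Rational(1, 2)))) ≈ Add(3.2015e+6, Mul(0.0052274, I))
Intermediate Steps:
B = -97 (B = Add(-8, -89) = -97)
Function('d')(b) = Add(-97, b) (Function('d')(b) = Add(b, -97) = Add(-97, b))
v = Rational(7, 1065) (v = Mul(-91, Pow(-13845, -1)) = Mul(-91, Rational(-1, 13845)) = Rational(7, 1065) ≈ 0.0065728)
p = Pow(Add(93, Mul(5, I, Pow(557, Rational(1, 2)))), -1) (p = Pow(Add(Pow(Add(3580, -17505), Rational(1, 2)), Add(-97, 190)), -1) = Pow(Add(Pow(-13925, Rational(1, 2)), 93), -1) = Pow(Add(Mul(5, I, Pow(557, Rational(1, 2))), 93), -1) = Pow(Add(93, Mul(5, I, Pow(557, Rational(1, 2)))), -1) ≈ Add(0.0041198, Mul(-0.0052274, I)))
Add(Mul(21043, Pow(v, -1)), Mul(-1, p)) = Add(Mul(21043, Pow(Rational(7, 1065), -1)), Mul(-1, Add(Rational(93, 22574), Mul(Rational(-5, 22574), I, Pow(557, Rational(1, 2)))))) = Add(Mul(21043, Rational(1065, 7)), Add(Rational(-93, 22574), Mul(Rational(5, 22574), I, Pow(557, Rational(1, 2))))) = Add(Rational(22410795, 7), Add(Rational(-93, 22574), Mul(Rational(5, 22574), I, Pow(557, Rational(1, 2))))) = Add(Rational(505901285679, 158018), Mul(Rational(5, 22574), I, Pow(557, Rational(1, 2))))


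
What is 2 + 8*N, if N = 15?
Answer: 122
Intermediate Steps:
2 + 8*N = 2 + 8*15 = 2 + 120 = 122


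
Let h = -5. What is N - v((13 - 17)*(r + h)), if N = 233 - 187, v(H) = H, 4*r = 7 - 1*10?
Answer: 23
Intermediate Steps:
r = -3/4 (r = (7 - 1*10)/4 = (7 - 10)/4 = (1/4)*(-3) = -3/4 ≈ -0.75000)
N = 46
N - v((13 - 17)*(r + h)) = 46 - (13 - 17)*(-3/4 - 5) = 46 - (-4)*(-23)/4 = 46 - 1*23 = 46 - 23 = 23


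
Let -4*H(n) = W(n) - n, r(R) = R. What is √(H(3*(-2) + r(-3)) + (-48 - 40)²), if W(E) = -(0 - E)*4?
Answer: √31003/2 ≈ 88.038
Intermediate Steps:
W(E) = 4*E (W(E) = -(-1)*E*4 = E*4 = 4*E)
H(n) = -3*n/4 (H(n) = -(4*n - n)/4 = -3*n/4)
√(H(3*(-2) + r(-3)) + (-48 - 40)²) = √(-3*(3*(-2) - 3)/4 + (-48 - 40)²) = √(-3*(-6 - 3)/4 + (-88)²) = √(-¾*(-9) + 7744) = √(27/4 + 7744) = √(31003/4) = √31003/2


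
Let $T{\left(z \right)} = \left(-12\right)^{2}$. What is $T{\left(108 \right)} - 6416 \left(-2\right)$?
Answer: $12976$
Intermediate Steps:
$T{\left(z \right)} = 144$
$T{\left(108 \right)} - 6416 \left(-2\right) = 144 - 6416 \left(-2\right) = 144 - -12832 = 144 + 12832 = 12976$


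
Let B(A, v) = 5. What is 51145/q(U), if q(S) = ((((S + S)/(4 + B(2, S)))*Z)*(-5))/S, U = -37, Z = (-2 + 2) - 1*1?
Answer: 92061/2 ≈ 46031.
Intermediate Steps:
Z = -1 (Z = 0 - 1 = -1)
q(S) = 10/9 (q(S) = ((((S + S)/(4 + 5))*(-1))*(-5))/S = ((((2*S)/9)*(-1))*(-5))/S = ((((2*S)*(1/9))*(-1))*(-5))/S = (((2*S/9)*(-1))*(-5))/S = (-2*S/9*(-5))/S = (10*S/9)/S = 10/9)
51145/q(U) = 51145/(10/9) = 51145*(9/10) = 92061/2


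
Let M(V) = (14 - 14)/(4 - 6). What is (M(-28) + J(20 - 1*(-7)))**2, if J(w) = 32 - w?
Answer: 25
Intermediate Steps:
M(V) = 0 (M(V) = 0/(-2) = 0*(-1/2) = 0)
(M(-28) + J(20 - 1*(-7)))**2 = (0 + (32 - (20 - 1*(-7))))**2 = (0 + (32 - (20 + 7)))**2 = (0 + (32 - 1*27))**2 = (0 + (32 - 27))**2 = (0 + 5)**2 = 5**2 = 25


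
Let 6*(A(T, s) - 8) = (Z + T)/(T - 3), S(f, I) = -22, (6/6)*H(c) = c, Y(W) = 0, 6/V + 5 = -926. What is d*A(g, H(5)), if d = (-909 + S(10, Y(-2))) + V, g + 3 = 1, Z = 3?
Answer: -207157313/27930 ≈ -7417.0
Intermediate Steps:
V = -6/931 (V = 6/(-5 - 926) = 6/(-931) = 6*(-1/931) = -6/931 ≈ -0.0064447)
H(c) = c
g = -2 (g = -3 + 1 = -2)
d = -866767/931 (d = (-909 - 22) - 6/931 = -931 - 6/931 = -866767/931 ≈ -931.01)
A(T, s) = 8 + (3 + T)/(6*(-3 + T)) (A(T, s) = 8 + ((3 + T)/(T - 3))/6 = 8 + ((3 + T)/(-3 + T))/6 = 8 + (3 + T)/(6*(-3 + T)))
d*A(g, H(5)) = -866767*(-141 + 49*(-2))/(5586*(-3 - 2)) = -866767*(-141 - 98)/(5586*(-5)) = -866767*(-1)*(-239)/(5586*5) = -866767/931*239/30 = -207157313/27930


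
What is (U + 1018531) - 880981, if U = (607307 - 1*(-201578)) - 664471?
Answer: 281964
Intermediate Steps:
U = 144414 (U = (607307 + 201578) - 664471 = 808885 - 664471 = 144414)
(U + 1018531) - 880981 = (144414 + 1018531) - 880981 = 1162945 - 880981 = 281964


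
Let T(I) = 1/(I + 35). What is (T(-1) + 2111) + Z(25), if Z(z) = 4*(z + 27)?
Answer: 78847/34 ≈ 2319.0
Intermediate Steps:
Z(z) = 108 + 4*z (Z(z) = 4*(27 + z) = 108 + 4*z)
T(I) = 1/(35 + I)
(T(-1) + 2111) + Z(25) = (1/(35 - 1) + 2111) + (108 + 4*25) = (1/34 + 2111) + (108 + 100) = (1/34 + 2111) + 208 = 71775/34 + 208 = 78847/34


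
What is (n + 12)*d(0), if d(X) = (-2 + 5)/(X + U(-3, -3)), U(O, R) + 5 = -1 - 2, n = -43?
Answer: 93/8 ≈ 11.625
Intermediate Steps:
U(O, R) = -8 (U(O, R) = -5 + (-1 - 2) = -5 - 3 = -8)
d(X) = 3/(-8 + X) (d(X) = (-2 + 5)/(X - 8) = 3/(-8 + X))
(n + 12)*d(0) = (-43 + 12)*(3/(-8 + 0)) = -93/(-8) = -93*(-1)/8 = -31*(-3/8) = 93/8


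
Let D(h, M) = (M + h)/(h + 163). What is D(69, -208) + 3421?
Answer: 793533/232 ≈ 3420.4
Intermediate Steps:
D(h, M) = (M + h)/(163 + h)
D(69, -208) + 3421 = (-208 + 69)/(163 + 69) + 3421 = -139/232 + 3421 = 793533/232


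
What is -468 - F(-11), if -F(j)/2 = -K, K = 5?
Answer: -478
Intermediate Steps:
F(j) = 10 (F(j) = -(-2)*5 = -2*(-5) = 10)
-468 - F(-11) = -468 - 1*10 = -468 - 10 = -478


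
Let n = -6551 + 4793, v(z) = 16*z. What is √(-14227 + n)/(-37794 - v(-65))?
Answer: -I*√15985/36754 ≈ -0.0034399*I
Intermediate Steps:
n = -1758
√(-14227 + n)/(-37794 - v(-65)) = √(-14227 - 1758)/(-37794 - 16*(-65)) = √(-15985)/(-37794 - 1*(-1040)) = (I*√15985)/(-37794 + 1040) = (I*√15985)/(-36754) = (I*√15985)*(-1/36754) = -I*√15985/36754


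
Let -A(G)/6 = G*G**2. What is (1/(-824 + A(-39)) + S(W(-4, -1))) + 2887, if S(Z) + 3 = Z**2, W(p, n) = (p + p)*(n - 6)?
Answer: 2137641801/355090 ≈ 6020.0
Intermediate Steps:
A(G) = -6*G**3 (A(G) = -6*G*G**2 = -6*G**3)
W(p, n) = 2*p*(-6 + n) (W(p, n) = (2*p)*(-6 + n) = 2*p*(-6 + n))
S(Z) = -3 + Z**2
(1/(-824 + A(-39)) + S(W(-4, -1))) + 2887 = (1/(-824 - 6*(-39)**3) + (-3 + (2*(-4)*(-6 - 1))**2)) + 2887 = (1/(-824 - 6*(-59319)) + (-3 + (2*(-4)*(-7))**2)) + 2887 = (1/(-824 + 355914) + (-3 + 56**2)) + 2887 = (1/355090 + (-3 + 3136)) + 2887 = (1/355090 + 3133) + 2887 = 1112496971/355090 + 2887 = 2137641801/355090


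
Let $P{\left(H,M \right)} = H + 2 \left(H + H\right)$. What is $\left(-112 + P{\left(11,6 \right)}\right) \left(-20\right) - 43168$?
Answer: $-42028$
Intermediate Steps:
$P{\left(H,M \right)} = 5 H$ ($P{\left(H,M \right)} = H + 2 \cdot 2 H = H + 4 H = 5 H$)
$\left(-112 + P{\left(11,6 \right)}\right) \left(-20\right) - 43168 = \left(-112 + 5 \cdot 11\right) \left(-20\right) - 43168 = \left(-112 + 55\right) \left(-20\right) - 43168 = \left(-57\right) \left(-20\right) - 43168 = 1140 - 43168 = -42028$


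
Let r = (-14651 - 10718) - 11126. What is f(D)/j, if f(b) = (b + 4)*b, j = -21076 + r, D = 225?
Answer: -51525/57571 ≈ -0.89498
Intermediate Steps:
r = -36495 (r = -25369 - 11126 = -36495)
j = -57571 (j = -21076 - 36495 = -57571)
f(b) = b*(4 + b) (f(b) = (4 + b)*b = b*(4 + b))
f(D)/j = (225*(4 + 225))/(-57571) = (225*229)*(-1/57571) = 51525*(-1/57571) = -51525/57571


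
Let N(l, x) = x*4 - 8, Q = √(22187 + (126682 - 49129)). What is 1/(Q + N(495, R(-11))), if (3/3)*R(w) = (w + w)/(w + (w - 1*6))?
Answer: 119/2443052 + 49*√24935/2443052 ≈ 0.0032159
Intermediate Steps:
R(w) = 2*w/(-6 + 2*w) (R(w) = (w + w)/(w + (w - 1*6)) = (2*w)/(w + (w - 6)) = (2*w)/(w + (-6 + w)) = (2*w)/(-6 + 2*w) = 2*w/(-6 + 2*w))
Q = 2*√24935 (Q = √(22187 + 77553) = √99740 = 2*√24935 ≈ 315.82)
N(l, x) = -8 + 4*x (N(l, x) = 4*x - 8 = -8 + 4*x)
1/(Q + N(495, R(-11))) = 1/(2*√24935 + (-8 + 4*(-11/(-3 - 11)))) = 1/(2*√24935 + (-8 + 4*(-11/(-14)))) = 1/(2*√24935 + (-8 + 4*(-11*(-1/14)))) = 1/(2*√24935 + (-8 + 4*(11/14))) = 1/(2*√24935 + (-8 + 22/7)) = 1/(2*√24935 - 34/7) = 1/(-34/7 + 2*√24935)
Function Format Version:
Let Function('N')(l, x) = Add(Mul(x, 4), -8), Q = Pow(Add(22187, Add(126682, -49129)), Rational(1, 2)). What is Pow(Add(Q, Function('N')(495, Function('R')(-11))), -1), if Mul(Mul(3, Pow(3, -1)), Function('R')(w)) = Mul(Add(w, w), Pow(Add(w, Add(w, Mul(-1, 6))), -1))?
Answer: Add(Rational(119, 2443052), Mul(Rational(49, 2443052), Pow(24935, Rational(1, 2)))) ≈ 0.0032159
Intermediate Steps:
Function('R')(w) = Mul(2, w, Pow(Add(-6, Mul(2, w)), -1)) (Function('R')(w) = Mul(Add(w, w), Pow(Add(w, Add(w, Mul(-1, 6))), -1)) = Mul(Mul(2, w), Pow(Add(w, Add(w, -6)), -1)) = Mul(Mul(2, w), Pow(Add(w, Add(-6, w)), -1)) = Mul(Mul(2, w), Pow(Add(-6, Mul(2, w)), -1)) = Mul(2, w, Pow(Add(-6, Mul(2, w)), -1)))
Q = Mul(2, Pow(24935, Rational(1, 2))) (Q = Pow(Add(22187, 77553), Rational(1, 2)) = Pow(99740, Rational(1, 2)) = Mul(2, Pow(24935, Rational(1, 2))) ≈ 315.82)
Function('N')(l, x) = Add(-8, Mul(4, x)) (Function('N')(l, x) = Add(Mul(4, x), -8) = Add(-8, Mul(4, x)))
Pow(Add(Q, Function('N')(495, Function('R')(-11))), -1) = Pow(Add(Mul(2, Pow(24935, Rational(1, 2))), Add(-8, Mul(4, Mul(-11, Pow(Add(-3, -11), -1))))), -1) = Pow(Add(Mul(2, Pow(24935, Rational(1, 2))), Add(-8, Mul(4, Mul(-11, Pow(-14, -1))))), -1) = Pow(Add(Mul(2, Pow(24935, Rational(1, 2))), Add(-8, Mul(4, Mul(-11, Rational(-1, 14))))), -1) = Pow(Add(Mul(2, Pow(24935, Rational(1, 2))), Add(-8, Mul(4, Rational(11, 14)))), -1) = Pow(Add(Mul(2, Pow(24935, Rational(1, 2))), Add(-8, Rational(22, 7))), -1) = Pow(Add(Mul(2, Pow(24935, Rational(1, 2))), Rational(-34, 7)), -1) = Pow(Add(Rational(-34, 7), Mul(2, Pow(24935, Rational(1, 2)))), -1)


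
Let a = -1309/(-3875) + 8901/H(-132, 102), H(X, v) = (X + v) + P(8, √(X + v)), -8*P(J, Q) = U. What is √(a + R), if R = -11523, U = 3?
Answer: 2*I*√143710288095/6975 ≈ 108.7*I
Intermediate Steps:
P(J, Q) = -3/8 (P(J, Q) = -⅛*3 = -3/8)
H(X, v) = -3/8 + X + v (H(X, v) = (X + v) - 3/8 = -3/8 + X + v)
a = -30623657/104625 (a = -1309/(-3875) + 8901/(-3/8 - 132 + 102) = -1309*(-1/3875) + 8901/(-243/8) = 1309/3875 + 8901*(-8/243) = 1309/3875 - 7912/27 = -30623657/104625 ≈ -292.70)
√(a + R) = √(-30623657/104625 - 11523) = √(-1236217532/104625) = 2*I*√143710288095/6975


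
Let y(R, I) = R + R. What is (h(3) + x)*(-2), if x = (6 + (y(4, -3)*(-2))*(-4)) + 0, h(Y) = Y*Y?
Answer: -158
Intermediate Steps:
h(Y) = Y²
y(R, I) = 2*R
x = 70 (x = (6 + ((2*4)*(-2))*(-4)) + 0 = (6 + (8*(-2))*(-4)) + 0 = (6 - 16*(-4)) + 0 = (6 + 64) + 0 = 70 + 0 = 70)
(h(3) + x)*(-2) = (3² + 70)*(-2) = (9 + 70)*(-2) = 79*(-2) = -158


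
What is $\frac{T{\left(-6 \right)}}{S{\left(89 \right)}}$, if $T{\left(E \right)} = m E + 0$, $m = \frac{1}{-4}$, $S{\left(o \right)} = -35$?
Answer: $- \frac{3}{70} \approx -0.042857$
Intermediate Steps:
$m = - \frac{1}{4} \approx -0.25$
$T{\left(E \right)} = - \frac{E}{4}$ ($T{\left(E \right)} = - \frac{E}{4} + 0 = - \frac{E}{4}$)
$\frac{T{\left(-6 \right)}}{S{\left(89 \right)}} = \frac{\left(- \frac{1}{4}\right) \left(-6\right)}{-35} = \frac{3}{2} \left(- \frac{1}{35}\right) = - \frac{3}{70}$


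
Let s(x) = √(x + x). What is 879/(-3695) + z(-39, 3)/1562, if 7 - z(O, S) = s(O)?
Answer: -1347133/5771590 - I*√78/1562 ≈ -0.23341 - 0.0056541*I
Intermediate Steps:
s(x) = √2*√x (s(x) = √(2*x) = √2*√x)
z(O, S) = 7 - √2*√O
879/(-3695) + z(-39, 3)/1562 = 879/(-3695) + (7 - √2*√(-39))/1562 = 879*(-1/3695) + (7 - √2*I*√39)*(1/1562) = -879/3695 + (7 - I*√78)*(1/1562) = -879/3695 + (7/1562 - I*√78/1562) = -1347133/5771590 - I*√78/1562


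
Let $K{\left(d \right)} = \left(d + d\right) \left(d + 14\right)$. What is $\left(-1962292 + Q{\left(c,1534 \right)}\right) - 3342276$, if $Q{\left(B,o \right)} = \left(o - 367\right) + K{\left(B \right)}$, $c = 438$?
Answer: $-4907449$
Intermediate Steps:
$K{\left(d \right)} = 2 d \left(14 + d\right)$
$Q{\left(B,o \right)} = -367 + o + 2 B \left(14 + B\right)$ ($Q{\left(B,o \right)} = \left(o - 367\right) + 2 B \left(14 + B\right) = \left(-367 + o\right) + 2 B \left(14 + B\right) = -367 + o + 2 B \left(14 + B\right)$)
$\left(-1962292 + Q{\left(c,1534 \right)}\right) - 3342276 = \left(-1962292 + \left(-367 + 1534 + 2 \cdot 438 \left(14 + 438\right)\right)\right) - 3342276 = \left(-1962292 + \left(-367 + 1534 + 2 \cdot 438 \cdot 452\right)\right) - 3342276 = \left(-1962292 + \left(-367 + 1534 + 395952\right)\right) - 3342276 = \left(-1962292 + 397119\right) - 3342276 = -1565173 - 3342276 = -4907449$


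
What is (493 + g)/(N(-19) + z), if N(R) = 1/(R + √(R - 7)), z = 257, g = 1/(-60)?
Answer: 73533394/38326797 + 29579*I*√26/1533071880 ≈ 1.9186 + 9.838e-5*I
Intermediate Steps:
g = -1/60 ≈ -0.016667
N(R) = 1/(R + √(-7 + R))
(493 + g)/(N(-19) + z) = (493 - 1/60)/(1/(-19 + √(-7 - 19)) + 257) = 29579/(60*(1/(-19 + √(-26)) + 257)) = 29579/(60*(1/(-19 + I*√26) + 257)) = 29579/(60*(257 + 1/(-19 + I*√26)))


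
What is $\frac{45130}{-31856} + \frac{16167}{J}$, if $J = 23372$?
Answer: $- \frac{67470301}{93067304} \approx -0.72496$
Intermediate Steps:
$\frac{45130}{-31856} + \frac{16167}{J} = \frac{45130}{-31856} + \frac{16167}{23372} = 45130 \left(- \frac{1}{31856}\right) + 16167 \cdot \frac{1}{23372} = - \frac{22565}{15928} + \frac{16167}{23372} = - \frac{67470301}{93067304}$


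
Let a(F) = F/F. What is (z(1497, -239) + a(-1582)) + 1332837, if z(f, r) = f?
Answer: 1334335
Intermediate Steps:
a(F) = 1
(z(1497, -239) + a(-1582)) + 1332837 = (1497 + 1) + 1332837 = 1498 + 1332837 = 1334335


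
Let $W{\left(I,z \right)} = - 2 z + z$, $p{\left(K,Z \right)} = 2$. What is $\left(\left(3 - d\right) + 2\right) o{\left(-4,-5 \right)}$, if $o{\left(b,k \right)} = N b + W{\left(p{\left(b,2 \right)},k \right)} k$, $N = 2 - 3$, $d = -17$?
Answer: $-462$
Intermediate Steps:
$W{\left(I,z \right)} = - z$
$N = -1$ ($N = 2 - 3 = -1$)
$o{\left(b,k \right)} = - b - k^{2}$ ($o{\left(b,k \right)} = - b + - k k = - b - k^{2}$)
$\left(\left(3 - d\right) + 2\right) o{\left(-4,-5 \right)} = \left(\left(3 - -17\right) + 2\right) \left(\left(-1\right) \left(-4\right) - \left(-5\right)^{2}\right) = \left(\left(3 + 17\right) + 2\right) \left(4 - 25\right) = \left(20 + 2\right) \left(4 - 25\right) = 22 \left(-21\right) = -462$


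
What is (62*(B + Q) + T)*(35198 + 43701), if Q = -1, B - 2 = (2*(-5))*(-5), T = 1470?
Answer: 365460168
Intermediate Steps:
B = 52 (B = 2 + (2*(-5))*(-5) = 2 - 10*(-5) = 2 + 50 = 52)
(62*(B + Q) + T)*(35198 + 43701) = (62*(52 - 1) + 1470)*(35198 + 43701) = (62*51 + 1470)*78899 = (3162 + 1470)*78899 = 4632*78899 = 365460168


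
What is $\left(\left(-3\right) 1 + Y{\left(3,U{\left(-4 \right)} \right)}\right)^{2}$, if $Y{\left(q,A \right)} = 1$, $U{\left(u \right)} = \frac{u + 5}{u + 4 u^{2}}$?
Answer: $4$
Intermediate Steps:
$U{\left(u \right)} = \frac{5 + u}{u + 4 u^{2}}$
$\left(\left(-3\right) 1 + Y{\left(3,U{\left(-4 \right)} \right)}\right)^{2} = \left(\left(-3\right) 1 + 1\right)^{2} = \left(-3 + 1\right)^{2} = \left(-2\right)^{2} = 4$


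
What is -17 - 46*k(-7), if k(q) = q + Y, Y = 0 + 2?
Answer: 213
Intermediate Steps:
Y = 2
k(q) = 2 + q (k(q) = q + 2 = 2 + q)
-17 - 46*k(-7) = -17 - 46*(2 - 7) = -17 - 46*(-5) = -17 + 230 = 213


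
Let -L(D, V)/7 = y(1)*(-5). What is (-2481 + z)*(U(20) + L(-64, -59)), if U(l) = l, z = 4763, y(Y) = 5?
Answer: 444990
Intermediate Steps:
L(D, V) = 175 (L(D, V) = -35*(-5) = -7*(-25) = 175)
(-2481 + z)*(U(20) + L(-64, -59)) = (-2481 + 4763)*(20 + 175) = 2282*195 = 444990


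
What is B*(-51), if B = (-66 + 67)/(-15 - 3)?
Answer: 17/6 ≈ 2.8333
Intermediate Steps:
B = -1/18 (B = 1/(-18) = 1*(-1/18) = -1/18 ≈ -0.055556)
B*(-51) = -1/18*(-51) = 17/6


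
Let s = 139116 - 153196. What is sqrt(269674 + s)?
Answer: sqrt(255594) ≈ 505.56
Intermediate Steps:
s = -14080
sqrt(269674 + s) = sqrt(269674 - 14080) = sqrt(255594)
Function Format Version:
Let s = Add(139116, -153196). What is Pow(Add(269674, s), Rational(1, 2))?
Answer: Pow(255594, Rational(1, 2)) ≈ 505.56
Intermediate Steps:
s = -14080
Pow(Add(269674, s), Rational(1, 2)) = Pow(Add(269674, -14080), Rational(1, 2)) = Pow(255594, Rational(1, 2))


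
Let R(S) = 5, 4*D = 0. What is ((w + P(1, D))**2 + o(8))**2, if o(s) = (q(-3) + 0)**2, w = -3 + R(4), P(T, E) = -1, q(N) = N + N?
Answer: 1369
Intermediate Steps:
D = 0 (D = (1/4)*0 = 0)
q(N) = 2*N
w = 2 (w = -3 + 5 = 2)
o(s) = 36 (o(s) = (2*(-3) + 0)**2 = (-6 + 0)**2 = (-6)**2 = 36)
((w + P(1, D))**2 + o(8))**2 = ((2 - 1)**2 + 36)**2 = (1**2 + 36)**2 = (1 + 36)**2 = 37**2 = 1369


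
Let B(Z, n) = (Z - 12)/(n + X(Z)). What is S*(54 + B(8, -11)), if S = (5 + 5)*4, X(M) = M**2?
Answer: 114320/53 ≈ 2157.0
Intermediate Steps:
S = 40 (S = 10*4 = 40)
B(Z, n) = (-12 + Z)/(n + Z**2) (B(Z, n) = (Z - 12)/(n + Z**2) = (-12 + Z)/(n + Z**2))
S*(54 + B(8, -11)) = 40*(54 + (-12 + 8)/(-11 + 8**2)) = 40*(54 - 4/(-11 + 64)) = 40*(54 - 4/53) = 40*(2858/53) = 114320/53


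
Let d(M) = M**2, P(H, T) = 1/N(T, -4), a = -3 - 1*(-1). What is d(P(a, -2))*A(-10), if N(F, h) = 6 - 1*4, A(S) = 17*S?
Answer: -85/2 ≈ -42.500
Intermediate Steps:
N(F, h) = 2 (N(F, h) = 6 - 4 = 2)
a = -2 (a = -3 + 1 = -2)
P(H, T) = 1/2
d(P(a, -2))*A(-10) = (1/2)**2*(17*(-10)) = (1/4)*(-170) = -85/2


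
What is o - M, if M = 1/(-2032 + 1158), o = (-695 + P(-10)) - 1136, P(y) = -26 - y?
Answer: -1614277/874 ≈ -1847.0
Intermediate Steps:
o = -1847 (o = (-695 + (-26 - 1*(-10))) - 1136 = (-695 + (-26 + 10)) - 1136 = (-695 - 16) - 1136 = -711 - 1136 = -1847)
M = -1/874 (M = 1/(-874) = -1/874 ≈ -0.0011442)
o - M = -1847 - 1*(-1/874) = -1847 + 1/874 = -1614277/874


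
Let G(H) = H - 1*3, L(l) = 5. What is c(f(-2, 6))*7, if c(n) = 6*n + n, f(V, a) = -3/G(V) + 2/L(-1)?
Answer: 49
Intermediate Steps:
G(H) = -3 + H (G(H) = H - 3 = -3 + H)
f(V, a) = ⅖ - 3/(-3 + V) (f(V, a) = -3/(-3 + V) + 2/5 = -3/(-3 + V) + 2*(⅕) = -3/(-3 + V) + ⅖ = ⅖ - 3/(-3 + V))
c(n) = 7*n
c(f(-2, 6))*7 = (7*((-21 + 2*(-2))/(5*(-3 - 2))))*7 = (7*((⅕)*(-21 - 4)/(-5)))*7 = (7*((⅕)*(-⅕)*(-25)))*7 = (7*1)*7 = 7*7 = 49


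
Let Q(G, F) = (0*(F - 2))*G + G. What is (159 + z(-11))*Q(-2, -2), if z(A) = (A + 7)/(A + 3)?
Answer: -319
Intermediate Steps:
z(A) = (7 + A)/(3 + A)
Q(G, F) = G (Q(G, F) = (0*(-2 + F))*G + G = 0*G + G = 0 + G = G)
(159 + z(-11))*Q(-2, -2) = (159 + (7 - 11)/(3 - 11))*(-2) = (159 - 4/(-8))*(-2) = (159 - 1/8*(-4))*(-2) = (159 + 1/2)*(-2) = (319/2)*(-2) = -319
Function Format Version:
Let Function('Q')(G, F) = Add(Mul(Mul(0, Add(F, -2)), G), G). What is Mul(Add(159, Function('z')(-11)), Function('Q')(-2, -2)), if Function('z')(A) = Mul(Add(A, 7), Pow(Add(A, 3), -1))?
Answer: -319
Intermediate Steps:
Function('z')(A) = Mul(Pow(Add(3, A), -1), Add(7, A)) (Function('z')(A) = Mul(Add(7, A), Pow(Add(3, A), -1)) = Mul(Pow(Add(3, A), -1), Add(7, A)))
Function('Q')(G, F) = G (Function('Q')(G, F) = Add(Mul(Mul(0, Add(-2, F)), G), G) = Add(Mul(0, G), G) = Add(0, G) = G)
Mul(Add(159, Function('z')(-11)), Function('Q')(-2, -2)) = Mul(Add(159, Mul(Pow(Add(3, -11), -1), Add(7, -11))), -2) = Mul(Add(159, Mul(Pow(-8, -1), -4)), -2) = Mul(Add(159, Mul(Rational(-1, 8), -4)), -2) = Mul(Add(159, Rational(1, 2)), -2) = Mul(Rational(319, 2), -2) = -319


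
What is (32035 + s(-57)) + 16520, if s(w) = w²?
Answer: 51804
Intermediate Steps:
(32035 + s(-57)) + 16520 = (32035 + (-57)²) + 16520 = (32035 + 3249) + 16520 = 35284 + 16520 = 51804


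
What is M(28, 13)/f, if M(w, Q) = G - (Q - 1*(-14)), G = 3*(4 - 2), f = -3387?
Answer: 7/1129 ≈ 0.0062002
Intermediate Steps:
G = 6 (G = 3*2 = 6)
M(w, Q) = -8 - Q (M(w, Q) = 6 - (Q - 1*(-14)) = 6 - (Q + 14) = 6 - (14 + Q) = 6 + (-14 - Q) = -8 - Q)
M(28, 13)/f = (-8 - 1*13)/(-3387) = (-8 - 13)*(-1/3387) = -21*(-1/3387) = 7/1129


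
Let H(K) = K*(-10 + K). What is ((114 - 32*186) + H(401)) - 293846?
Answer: -142893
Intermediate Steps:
((114 - 32*186) + H(401)) - 293846 = ((114 - 32*186) + 401*(-10 + 401)) - 293846 = ((114 - 5952) + 401*391) - 293846 = (-5838 + 156791) - 293846 = 150953 - 293846 = -142893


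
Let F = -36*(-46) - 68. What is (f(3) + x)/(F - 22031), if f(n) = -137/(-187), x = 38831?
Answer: -7261534/3822841 ≈ -1.8995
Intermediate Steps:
F = 1588 (F = 1656 - 68 = 1588)
f(n) = 137/187 (f(n) = -137*(-1/187) = 137/187)
(f(3) + x)/(F - 22031) = (137/187 + 38831)/(1588 - 22031) = (7261534/187)/(-20443) = (7261534/187)*(-1/20443) = -7261534/3822841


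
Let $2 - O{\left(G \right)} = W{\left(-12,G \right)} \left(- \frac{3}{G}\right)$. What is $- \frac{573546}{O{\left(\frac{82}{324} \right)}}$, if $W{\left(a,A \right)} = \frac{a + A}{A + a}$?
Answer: $- \frac{11757693}{284} \approx -41400.0$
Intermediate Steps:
$W{\left(a,A \right)} = 1$ ($W{\left(a,A \right)} = \frac{A + a}{A + a} = 1$)
$O{\left(G \right)} = 2 + \frac{3}{G}$ ($O{\left(G \right)} = 2 - 1 \left(- \frac{3}{G}\right) = 2 - - \frac{3}{G} = 2 + \frac{3}{G}$)
$- \frac{573546}{O{\left(\frac{82}{324} \right)}} = - \frac{573546}{2 + \frac{3}{82 \cdot \frac{1}{324}}} = - \frac{573546}{2 + \frac{3}{\frac{41}{162}}} = - \frac{573546}{2 + 3 \cdot \frac{162}{41}} = - \frac{573546}{2 + \frac{486}{41}} = - \frac{573546}{\frac{568}{41}} = \left(-573546\right) \frac{41}{568} = - \frac{11757693}{284}$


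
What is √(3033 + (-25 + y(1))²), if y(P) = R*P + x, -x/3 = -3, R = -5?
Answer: 3*√386 ≈ 58.941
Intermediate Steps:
x = 9 (x = -3*(-3) = 9)
y(P) = 9 - 5*P (y(P) = -5*P + 9 = 9 - 5*P)
√(3033 + (-25 + y(1))²) = √(3033 + (-25 + (9 - 5*1))²) = √(3033 + (-25 + (9 - 5))²) = √(3033 + (-25 + 4)²) = √(3033 + (-21)²) = √(3033 + 441) = √3474 = 3*√386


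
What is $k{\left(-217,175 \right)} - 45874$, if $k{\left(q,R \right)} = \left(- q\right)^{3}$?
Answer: $10172439$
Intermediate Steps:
$k{\left(q,R \right)} = - q^{3}$
$k{\left(-217,175 \right)} - 45874 = - \left(-217\right)^{3} - 45874 = \left(-1\right) \left(-10218313\right) - 45874 = 10218313 - 45874 = 10172439$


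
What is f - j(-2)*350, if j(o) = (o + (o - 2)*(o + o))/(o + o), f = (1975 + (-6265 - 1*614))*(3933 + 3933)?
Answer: -38573639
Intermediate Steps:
f = -38574864 (f = (1975 + (-6265 - 614))*7866 = (1975 - 6879)*7866 = -4904*7866 = -38574864)
j(o) = (o + 2*o*(-2 + o))/(2*o) (j(o) = (o + (-2 + o)*(2*o))/((2*o)) = (o + 2*o*(-2 + o))*(1/(2*o)) = (o + 2*o*(-2 + o))/(2*o))
f - j(-2)*350 = -38574864 - (-3/2 - 2)*350 = -38574864 - (-7)*350/2 = -38574864 - 1*(-1225) = -38574864 + 1225 = -38573639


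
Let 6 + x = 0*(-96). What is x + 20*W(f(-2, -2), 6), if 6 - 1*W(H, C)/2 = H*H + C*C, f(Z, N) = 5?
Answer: -2206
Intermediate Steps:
x = -6 (x = -6 + 0*(-96) = -6 + 0 = -6)
W(H, C) = 12 - 2*C² - 2*H² (W(H, C) = 12 - 2*(H*H + C*C) = 12 - 2*(H² + C²) = 12 - 2*(C² + H²) = 12 + (-2*C² - 2*H²) = 12 - 2*C² - 2*H²)
x + 20*W(f(-2, -2), 6) = -6 + 20*(12 - 2*6² - 2*5²) = -6 + 20*(12 - 2*36 - 2*25) = -6 + 20*(12 - 72 - 50) = -6 + 20*(-110) = -6 - 2200 = -2206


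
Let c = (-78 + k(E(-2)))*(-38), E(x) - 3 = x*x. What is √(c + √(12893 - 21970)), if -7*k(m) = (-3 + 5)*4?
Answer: √(147364 + 49*I*√9077)/7 ≈ 54.847 + 0.86854*I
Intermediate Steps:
E(x) = 3 + x² (E(x) = 3 + x*x = 3 + x²)
k(m) = -8/7 (k(m) = -(-3 + 5)*4/7 = -2*4/7 = -⅐*8 = -8/7)
c = 21052/7 (c = (-78 - 8/7)*(-38) = -554/7*(-38) = 21052/7 ≈ 3007.4)
√(c + √(12893 - 21970)) = √(21052/7 + √(12893 - 21970)) = √(21052/7 + √(-9077)) = √(21052/7 + I*√9077)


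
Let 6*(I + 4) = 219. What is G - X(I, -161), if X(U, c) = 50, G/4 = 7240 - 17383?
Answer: -40622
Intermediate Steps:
I = 65/2 (I = -4 + (1/6)*219 = -4 + 73/2 = 65/2 ≈ 32.500)
G = -40572 (G = 4*(7240 - 17383) = 4*(-10143) = -40572)
G - X(I, -161) = -40572 - 1*50 = -40572 - 50 = -40622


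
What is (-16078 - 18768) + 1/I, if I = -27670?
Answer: -964188821/27670 ≈ -34846.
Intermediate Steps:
(-16078 - 18768) + 1/I = (-16078 - 18768) + 1/(-27670) = -34846 - 1/27670 = -964188821/27670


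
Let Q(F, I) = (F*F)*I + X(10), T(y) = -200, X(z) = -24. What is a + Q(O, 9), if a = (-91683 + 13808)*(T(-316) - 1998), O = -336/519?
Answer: 5122923877850/29929 ≈ 1.7117e+8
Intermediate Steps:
O = -112/173 (O = -336*1/519 = -112/173 ≈ -0.64740)
Q(F, I) = -24 + I*F**2 (Q(F, I) = (F*F)*I - 24 = F**2*I - 24 = I*F**2 - 24 = -24 + I*F**2)
a = 171169250 (a = (-91683 + 13808)*(-200 - 1998) = -77875*(-2198) = 171169250)
a + Q(O, 9) = 171169250 + (-24 + 9*(-112/173)**2) = 171169250 + (-24 + 9*(12544/29929)) = 171169250 + (-24 + 112896/29929) = 171169250 - 605400/29929 = 5122923877850/29929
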